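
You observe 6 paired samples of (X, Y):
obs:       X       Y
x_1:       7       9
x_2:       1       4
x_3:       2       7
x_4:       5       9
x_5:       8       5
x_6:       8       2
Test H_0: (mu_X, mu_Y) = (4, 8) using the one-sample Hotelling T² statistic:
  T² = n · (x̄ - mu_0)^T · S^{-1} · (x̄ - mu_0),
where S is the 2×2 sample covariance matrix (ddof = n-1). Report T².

Step 1 — sample mean vector:
  mean(X) = (7 + 1 + 2 + 5 + 8 + 8) / 6 = 31/6 = 5.1667
  mean(Y) = (9 + 4 + 7 + 9 + 5 + 2) / 6 = 36/6 = 6
  x̄ = (5.1667, 6),  deviation x̄ - mu_0 = (5.1667, 6) - (4, 8) = (1.1667, -2).

Step 2 — sample covariance matrix, S[i,j] = (1/(n-1)) · Σ_k (x_{k,i} - mean_i) · (x_{k,j} - mean_j), divisor n-1 = 5:
  S[X,X] = ((1.8333)·(1.8333) + (-4.1667)·(-4.1667) + (-3.1667)·(-3.1667) + (-0.1667)·(-0.1667) + (2.8333)·(2.8333) + (2.8333)·(2.8333)) / 5 = 46.8333/5 = 9.3667
  S[X,Y] = ((1.8333)·(3) + (-4.1667)·(-2) + (-3.1667)·(1) + (-0.1667)·(3) + (2.8333)·(-1) + (2.8333)·(-4)) / 5 = -4/5 = -0.8
  S[Y,Y] = ((3)·(3) + (-2)·(-2) + (1)·(1) + (3)·(3) + (-1)·(-1) + (-4)·(-4)) / 5 = 40/5 = 8
  S = [[9.3667, -0.8],
 [-0.8, 8]].

Step 3 — invert S. det(S) = 9.3667·8 - (-0.8)² = 74.2933.
  S^{-1} = (1/det) · [[d, -b], [-b, a]] = [[0.1077, 0.0108],
 [0.0108, 0.1261]].

Step 4 — quadratic form (x̄ - mu_0)^T · S^{-1} · (x̄ - mu_0):
  S^{-1} · (x̄ - mu_0) = (0.1041, -0.2396),
  (x̄ - mu_0)^T · [...] = (1.1667)·(0.1041) + (-2)·(-0.2396) = 0.6006.

Step 5 — scale by n: T² = 6 · 0.6006 = 3.6037.

T² ≈ 3.6037


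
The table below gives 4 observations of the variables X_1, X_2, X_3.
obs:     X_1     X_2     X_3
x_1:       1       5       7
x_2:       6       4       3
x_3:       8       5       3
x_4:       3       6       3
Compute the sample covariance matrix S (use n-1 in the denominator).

Step 1 — column means:
  mean(X_1) = (1 + 6 + 8 + 3) / 4 = 18/4 = 4.5
  mean(X_2) = (5 + 4 + 5 + 6) / 4 = 20/4 = 5
  mean(X_3) = (7 + 3 + 3 + 3) / 4 = 16/4 = 4

Step 2 — sample covariance S[i,j] = (1/(n-1)) · Σ_k (x_{k,i} - mean_i) · (x_{k,j} - mean_j), with n-1 = 3.
  S[X_1,X_1] = ((-3.5)·(-3.5) + (1.5)·(1.5) + (3.5)·(3.5) + (-1.5)·(-1.5)) / 3 = 29/3 = 9.6667
  S[X_1,X_2] = ((-3.5)·(0) + (1.5)·(-1) + (3.5)·(0) + (-1.5)·(1)) / 3 = -3/3 = -1
  S[X_1,X_3] = ((-3.5)·(3) + (1.5)·(-1) + (3.5)·(-1) + (-1.5)·(-1)) / 3 = -14/3 = -4.6667
  S[X_2,X_2] = ((0)·(0) + (-1)·(-1) + (0)·(0) + (1)·(1)) / 3 = 2/3 = 0.6667
  S[X_2,X_3] = ((0)·(3) + (-1)·(-1) + (0)·(-1) + (1)·(-1)) / 3 = 0/3 = 0
  S[X_3,X_3] = ((3)·(3) + (-1)·(-1) + (-1)·(-1) + (-1)·(-1)) / 3 = 12/3 = 4

S is symmetric (S[j,i] = S[i,j]). Assembling:

S = [[9.6667, -1, -4.6667],
 [-1, 0.6667, 0],
 [-4.6667, 0, 4]]


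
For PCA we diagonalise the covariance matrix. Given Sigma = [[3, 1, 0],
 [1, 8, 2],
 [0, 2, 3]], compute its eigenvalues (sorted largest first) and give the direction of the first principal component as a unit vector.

Step 1 — characteristic polynomial p(λ) = det(λI - Sigma) = λ³ - tr·λ² + c_1·λ - det, where tr = trace, c_1 = sum of the principal 2×2 minors, det = det(Sigma):
  tr = 3 + 8 + 3 = 14,
  c_1 = (3·8 - (1)²) + (3·3 - (0)²) + (8·3 - (2)²) = 23 + 9 + 20 = 52,
  det = 3·(8·3 - (2)²) - (1)·((1)·3 - (2)·(0)) + (0)·((1)·(2) - 8·(0)) = 3·(20) - (1)·(3) + (0)·(2) = 57.
  So p(λ) = λ³ - 14λ² + 52λ - 57.
Step 2 — look for an integer root (rational root theorem: any rational root is an integer divisor of 57). Testing λ = 3:
  p(3) = 27 - 126 + 156 - 57 = 0  ✓
  Dividing out (λ - 3): p(λ) = (λ - 3)(λ² - 11λ + 19).
Step 3 — remaining eigenvalues from the quadratic λ² - 11λ + 19 = 0:
  Δ = 11² - 4·19 = 121 - 76 = 45,  λ = (11 ± √45)/2 = (11 ± 6.7082)/2 ≈ 8.8541 or 2.1459.
  Sorted: λ_1 = 8.8541,  λ_2 = 3,  λ_3 = 2.1459  (check: sum = 14 = tr ✓).

Step 4 — unit eigenvector for λ_1 ≈ 8.8541: v spans the null space of (Sigma - λ_1 I), whose rows are
  r_1 = (-5.8541, 1, 0),  r_2 = (1, -0.8541, 2),  r_3 = (0, 2, -5.8541).
  v is orthogonal to every row, so take v ∝ r_1 × r_2 = ((1)·(2) - (0)·(-0.8541), (0)·(1) - (-5.8541)·(2), (-5.8541)·(-0.8541) - (1)·(1)) ≈ (2, 11.7082, 4).
  Let u = (2, 11.7082, 4).
  ||u|| = √((2)² + (11.7082)² + (4)²) = √(157.082) ≈ 12.5332,  v_1 = u/||u|| ≈ (0.1596, 0.9342, 0.3192) (||v_1|| = 1).

λ_1 = 8.8541,  λ_2 = 3,  λ_3 = 2.1459;  v_1 ≈ (0.1596, 0.9342, 0.3192)


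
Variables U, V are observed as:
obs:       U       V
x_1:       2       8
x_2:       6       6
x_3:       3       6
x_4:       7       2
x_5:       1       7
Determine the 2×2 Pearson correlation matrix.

Step 1 — column means:
  mean(U) = (2 + 6 + 3 + 7 + 1) / 5 = 19/5 = 3.8
  mean(V) = (8 + 6 + 6 + 2 + 7) / 5 = 29/5 = 5.8

Step 2 — sample variances and covariances s[i,j] = (1/(n-1)) · Σ_k (x_{k,i} - mean_i) · (x_{k,j} - mean_j), with n-1 = 4:
  s[U,U] = ((-1.8)·(-1.8) + (2.2)·(2.2) + (-0.8)·(-0.8) + (3.2)·(3.2) + (-2.8)·(-2.8)) / 4 = 26.8/4 = 6.7
  s[U,V] = ((-1.8)·(2.2) + (2.2)·(0.2) + (-0.8)·(0.2) + (3.2)·(-3.8) + (-2.8)·(1.2)) / 4 = -19.2/4 = -4.8
  s[V,V] = ((2.2)·(2.2) + (0.2)·(0.2) + (0.2)·(0.2) + (-3.8)·(-3.8) + (1.2)·(1.2)) / 4 = 20.8/4 = 5.2
  Sample standard deviations s_i = √(s[i,i]):
  s(U) = √(6.7) = 2.5884
  s(V) = √(5.2) = 2.2804

Step 3 — r_{ij} = s_{ij} / (s_i · s_j):
  r[U,U] = 1 (diagonal).
  r[U,V] = -4.8 / (2.5884 · 2.2804) = -4.8 / 5.9025 = -0.8132
  r[V,V] = 1 (diagonal).

R is symmetric with unit diagonal. Assembling:

R = [[1, -0.8132],
 [-0.8132, 1]]


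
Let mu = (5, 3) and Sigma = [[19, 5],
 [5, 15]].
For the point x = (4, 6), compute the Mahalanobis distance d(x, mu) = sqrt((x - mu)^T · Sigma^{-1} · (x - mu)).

Step 1 — centre the observation: (x - mu) = (-1, 3).

Step 2 — invert Sigma. det(Sigma) = 19·15 - (5)² = 260.
  Sigma^{-1} = (1/det) · [[d, -b], [-b, a]] = [[0.0577, -0.0192],
 [-0.0192, 0.0731]].

Step 3 — form the quadratic (x - mu)^T · Sigma^{-1} · (x - mu):
  Sigma^{-1} · (x - mu) = (-0.1154, 0.2385).
  (x - mu)^T · [Sigma^{-1} · (x - mu)] = (-1)·(-0.1154) + (3)·(0.2385) = 0.8308.

Step 4 — take square root: d = √(0.8308) ≈ 0.9115.

d(x, mu) = √(0.8308) ≈ 0.9115


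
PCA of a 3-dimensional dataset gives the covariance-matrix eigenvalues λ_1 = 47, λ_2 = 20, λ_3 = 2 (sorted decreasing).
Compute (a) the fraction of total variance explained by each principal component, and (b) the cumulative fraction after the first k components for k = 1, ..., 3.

Step 1 — total variance = trace(Sigma) = Σ λ_i = 47 + 20 + 2 = 69.

Step 2 — fraction explained by component i = λ_i / Σ λ:
  PC1: 47/69 = 0.6812
  PC2: 20/69 = 0.2899
  PC3: 2/69 = 0.029

Step 3 — cumulative fraction after k components = (λ_1 + ... + λ_k) / Σ λ:
  k = 1: 47/69 = 0.6812
  k = 2: (47 + 20)/69 = 67/69 = 0.971
  k = 3: (47 + 20 + 2)/69 = 69/69 = 1

Summary (fraction, with percent):

explained: PC1 0.6812 (68.12%), PC2 0.2899 (28.99%), PC3 0.029 (2.9%);  cumulative: 0.6812, 0.971, 1


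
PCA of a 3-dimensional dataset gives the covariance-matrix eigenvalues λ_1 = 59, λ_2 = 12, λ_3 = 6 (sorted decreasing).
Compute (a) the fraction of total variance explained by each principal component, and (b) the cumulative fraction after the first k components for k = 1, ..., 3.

Step 1 — total variance = trace(Sigma) = Σ λ_i = 59 + 12 + 6 = 77.

Step 2 — fraction explained by component i = λ_i / Σ λ:
  PC1: 59/77 = 0.7662
  PC2: 12/77 = 0.1558
  PC3: 6/77 = 0.0779

Step 3 — cumulative fraction after k components = (λ_1 + ... + λ_k) / Σ λ:
  k = 1: 59/77 = 0.7662
  k = 2: (59 + 12)/77 = 71/77 = 0.9221
  k = 3: (59 + 12 + 6)/77 = 77/77 = 1

Summary (fraction, with percent):

explained: PC1 0.7662 (76.62%), PC2 0.1558 (15.58%), PC3 0.0779 (7.79%);  cumulative: 0.7662, 0.9221, 1


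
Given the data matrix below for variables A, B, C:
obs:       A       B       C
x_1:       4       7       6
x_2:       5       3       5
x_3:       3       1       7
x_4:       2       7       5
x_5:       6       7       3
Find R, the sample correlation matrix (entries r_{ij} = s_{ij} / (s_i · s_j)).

Step 1 — column means:
  mean(A) = (4 + 5 + 3 + 2 + 6) / 5 = 20/5 = 4
  mean(B) = (7 + 3 + 1 + 7 + 7) / 5 = 25/5 = 5
  mean(C) = (6 + 5 + 7 + 5 + 3) / 5 = 26/5 = 5.2

Step 2 — sample variances and covariances s[i,j] = (1/(n-1)) · Σ_k (x_{k,i} - mean_i) · (x_{k,j} - mean_j), with n-1 = 4:
  s[A,A] = ((0)·(0) + (1)·(1) + (-1)·(-1) + (-2)·(-2) + (2)·(2)) / 4 = 10/4 = 2.5
  s[A,B] = ((0)·(2) + (1)·(-2) + (-1)·(-4) + (-2)·(2) + (2)·(2)) / 4 = 2/4 = 0.5
  s[A,C] = ((0)·(0.8) + (1)·(-0.2) + (-1)·(1.8) + (-2)·(-0.2) + (2)·(-2.2)) / 4 = -6/4 = -1.5
  s[B,B] = ((2)·(2) + (-2)·(-2) + (-4)·(-4) + (2)·(2) + (2)·(2)) / 4 = 32/4 = 8
  s[B,C] = ((2)·(0.8) + (-2)·(-0.2) + (-4)·(1.8) + (2)·(-0.2) + (2)·(-2.2)) / 4 = -10/4 = -2.5
  s[C,C] = ((0.8)·(0.8) + (-0.2)·(-0.2) + (1.8)·(1.8) + (-0.2)·(-0.2) + (-2.2)·(-2.2)) / 4 = 8.8/4 = 2.2
  Sample standard deviations s_i = √(s[i,i]):
  s(A) = √(2.5) = 1.5811
  s(B) = √(8) = 2.8284
  s(C) = √(2.2) = 1.4832

Step 3 — r_{ij} = s_{ij} / (s_i · s_j):
  r[A,A] = 1 (diagonal).
  r[A,B] = 0.5 / (1.5811 · 2.8284) = 0.5 / 4.4721 = 0.1118
  r[A,C] = -1.5 / (1.5811 · 1.4832) = -1.5 / 2.3452 = -0.6396
  r[B,B] = 1 (diagonal).
  r[B,C] = -2.5 / (2.8284 · 1.4832) = -2.5 / 4.1952 = -0.5959
  r[C,C] = 1 (diagonal).

R is symmetric with unit diagonal. Assembling:

R = [[1, 0.1118, -0.6396],
 [0.1118, 1, -0.5959],
 [-0.6396, -0.5959, 1]]


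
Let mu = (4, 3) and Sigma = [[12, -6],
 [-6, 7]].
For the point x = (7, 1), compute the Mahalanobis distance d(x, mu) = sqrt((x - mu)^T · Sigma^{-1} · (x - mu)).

Step 1 — centre the observation: (x - mu) = (3, -2).

Step 2 — invert Sigma. det(Sigma) = 12·7 - (-6)² = 48.
  Sigma^{-1} = (1/det) · [[d, -b], [-b, a]] = [[0.1458, 0.125],
 [0.125, 0.25]].

Step 3 — form the quadratic (x - mu)^T · Sigma^{-1} · (x - mu):
  Sigma^{-1} · (x - mu) = (0.1875, -0.125).
  (x - mu)^T · [Sigma^{-1} · (x - mu)] = (3)·(0.1875) + (-2)·(-0.125) = 0.8125.

Step 4 — take square root: d = √(0.8125) ≈ 0.9014.

d(x, mu) = √(0.8125) ≈ 0.9014


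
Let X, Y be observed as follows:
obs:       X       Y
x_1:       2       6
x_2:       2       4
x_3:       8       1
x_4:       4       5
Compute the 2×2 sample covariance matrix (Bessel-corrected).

Step 1 — column means:
  mean(X) = (2 + 2 + 8 + 4) / 4 = 16/4 = 4
  mean(Y) = (6 + 4 + 1 + 5) / 4 = 16/4 = 4

Step 2 — sample covariance S[i,j] = (1/(n-1)) · Σ_k (x_{k,i} - mean_i) · (x_{k,j} - mean_j), with n-1 = 3.
  S[X,X] = ((-2)·(-2) + (-2)·(-2) + (4)·(4) + (0)·(0)) / 3 = 24/3 = 8
  S[X,Y] = ((-2)·(2) + (-2)·(0) + (4)·(-3) + (0)·(1)) / 3 = -16/3 = -5.3333
  S[Y,Y] = ((2)·(2) + (0)·(0) + (-3)·(-3) + (1)·(1)) / 3 = 14/3 = 4.6667

S is symmetric (S[j,i] = S[i,j]). Assembling:

S = [[8, -5.3333],
 [-5.3333, 4.6667]]


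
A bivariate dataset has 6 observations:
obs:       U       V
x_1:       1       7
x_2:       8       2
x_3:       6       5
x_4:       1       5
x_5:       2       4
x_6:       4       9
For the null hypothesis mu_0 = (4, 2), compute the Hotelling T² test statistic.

Step 1 — sample mean vector:
  mean(U) = (1 + 8 + 6 + 1 + 2 + 4) / 6 = 22/6 = 3.6667
  mean(V) = (7 + 2 + 5 + 5 + 4 + 9) / 6 = 32/6 = 5.3333
  x̄ = (3.6667, 5.3333),  deviation x̄ - mu_0 = (3.6667, 5.3333) - (4, 2) = (-0.3333, 3.3333).

Step 2 — sample covariance matrix, S[i,j] = (1/(n-1)) · Σ_k (x_{k,i} - mean_i) · (x_{k,j} - mean_j), divisor n-1 = 5:
  S[U,U] = ((-2.6667)·(-2.6667) + (4.3333)·(4.3333) + (2.3333)·(2.3333) + (-2.6667)·(-2.6667) + (-1.6667)·(-1.6667) + (0.3333)·(0.3333)) / 5 = 41.3333/5 = 8.2667
  S[U,V] = ((-2.6667)·(1.6667) + (4.3333)·(-3.3333) + (2.3333)·(-0.3333) + (-2.6667)·(-0.3333) + (-1.6667)·(-1.3333) + (0.3333)·(3.6667)) / 5 = -15.3333/5 = -3.0667
  S[V,V] = ((1.6667)·(1.6667) + (-3.3333)·(-3.3333) + (-0.3333)·(-0.3333) + (-0.3333)·(-0.3333) + (-1.3333)·(-1.3333) + (3.6667)·(3.6667)) / 5 = 29.3333/5 = 5.8667
  S = [[8.2667, -3.0667],
 [-3.0667, 5.8667]].

Step 3 — invert S. det(S) = 8.2667·5.8667 - (-3.0667)² = 39.0933.
  S^{-1} = (1/det) · [[d, -b], [-b, a]] = [[0.1501, 0.0784],
 [0.0784, 0.2115]].

Step 4 — quadratic form (x̄ - mu_0)^T · S^{-1} · (x̄ - mu_0):
  S^{-1} · (x̄ - mu_0) = (0.2115, 0.6787),
  (x̄ - mu_0)^T · [...] = (-0.3333)·(0.2115) + (3.3333)·(0.6787) = 2.1919.

Step 5 — scale by n: T² = 6 · 2.1919 = 13.1514.

T² ≈ 13.1514


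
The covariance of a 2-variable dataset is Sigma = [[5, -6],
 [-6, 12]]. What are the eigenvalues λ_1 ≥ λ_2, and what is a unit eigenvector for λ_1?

Step 1 — characteristic polynomial of 2×2 Sigma:
  det(Sigma - λI) = λ² - trace · λ + det = 0.
  trace = 5 + 12 = 17, det = 5·12 - (-6)² = 24.
Step 2 — discriminant:
  Δ = trace² - 4·det = 289 - 96 = 193.
Step 3 — eigenvalues:
  λ = (trace ± √Δ)/2 = (17 ± 13.8924)/2,
  λ_1 = 15.4462,  λ_2 = 1.5538.

Step 4 — unit eigenvector for λ_1: solve (Sigma - λ_1 I)v = 0. First row:
  (5 - 15.4462)·v_x + (-6)·v_y = 0, i.e. (-10.4462)·v_x + (-6)·v_y = 0,
  so v ∝ (b, λ_1 - a) = (-6, 10.4462); multiply by -1 so the first entry is positive: u = (6, -10.4462).
  ||u|| = √((6)² + (-10.4462)²) = √(145.1236) ≈ 12.0467,
  v_1 = u/||u|| ≈ (0.4981, -0.8671) (||v_1|| = 1).

λ_1 = 15.4462,  λ_2 = 1.5538;  v_1 ≈ (0.4981, -0.8671)


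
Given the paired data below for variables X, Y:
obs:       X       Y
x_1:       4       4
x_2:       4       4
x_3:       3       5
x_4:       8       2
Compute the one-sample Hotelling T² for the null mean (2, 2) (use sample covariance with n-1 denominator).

Step 1 — sample mean vector:
  mean(X) = (4 + 4 + 3 + 8) / 4 = 19/4 = 4.75
  mean(Y) = (4 + 4 + 5 + 2) / 4 = 15/4 = 3.75
  x̄ = (4.75, 3.75),  deviation x̄ - mu_0 = (4.75, 3.75) - (2, 2) = (2.75, 1.75).

Step 2 — sample covariance matrix, S[i,j] = (1/(n-1)) · Σ_k (x_{k,i} - mean_i) · (x_{k,j} - mean_j), divisor n-1 = 3:
  S[X,X] = ((-0.75)·(-0.75) + (-0.75)·(-0.75) + (-1.75)·(-1.75) + (3.25)·(3.25)) / 3 = 14.75/3 = 4.9167
  S[X,Y] = ((-0.75)·(0.25) + (-0.75)·(0.25) + (-1.75)·(1.25) + (3.25)·(-1.75)) / 3 = -8.25/3 = -2.75
  S[Y,Y] = ((0.25)·(0.25) + (0.25)·(0.25) + (1.25)·(1.25) + (-1.75)·(-1.75)) / 3 = 4.75/3 = 1.5833
  S = [[4.9167, -2.75],
 [-2.75, 1.5833]].

Step 3 — invert S. det(S) = 4.9167·1.5833 - (-2.75)² = 0.2222.
  S^{-1} = (1/det) · [[d, -b], [-b, a]] = [[7.125, 12.375],
 [12.375, 22.125]].

Step 4 — quadratic form (x̄ - mu_0)^T · S^{-1} · (x̄ - mu_0):
  S^{-1} · (x̄ - mu_0) = (41.25, 72.75),
  (x̄ - mu_0)^T · [...] = (2.75)·(41.25) + (1.75)·(72.75) = 240.75.

Step 5 — scale by n: T² = 4 · 240.75 = 963.

T² ≈ 963


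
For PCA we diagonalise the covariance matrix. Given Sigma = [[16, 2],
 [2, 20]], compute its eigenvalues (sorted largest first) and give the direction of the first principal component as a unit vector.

Step 1 — characteristic polynomial of 2×2 Sigma:
  det(Sigma - λI) = λ² - trace · λ + det = 0.
  trace = 16 + 20 = 36, det = 16·20 - (2)² = 316.
Step 2 — discriminant:
  Δ = trace² - 4·det = 1296 - 1264 = 32.
Step 3 — eigenvalues:
  λ = (trace ± √Δ)/2 = (36 ± 5.6569)/2,
  λ_1 = 20.8284,  λ_2 = 15.1716.

Step 4 — unit eigenvector for λ_1: solve (Sigma - λ_1 I)v = 0. First row:
  (16 - 20.8284)·v_x + (2)·v_y = 0, i.e. (-4.8284)·v_x + (2)·v_y = 0,
  so v ∝ (b, λ_1 - a) = (2, 4.8284) = u.
  ||u|| = √((2)² + (4.8284)²) = √(27.3137) ≈ 5.2263,
  v_1 = u/||u|| ≈ (0.3827, 0.9239) (||v_1|| = 1).

λ_1 = 20.8284,  λ_2 = 15.1716;  v_1 ≈ (0.3827, 0.9239)


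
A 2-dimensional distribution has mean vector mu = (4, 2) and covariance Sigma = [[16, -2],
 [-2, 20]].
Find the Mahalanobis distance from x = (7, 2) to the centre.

Step 1 — centre the observation: (x - mu) = (3, 0).

Step 2 — invert Sigma. det(Sigma) = 16·20 - (-2)² = 316.
  Sigma^{-1} = (1/det) · [[d, -b], [-b, a]] = [[0.0633, 0.0063],
 [0.0063, 0.0506]].

Step 3 — form the quadratic (x - mu)^T · Sigma^{-1} · (x - mu):
  Sigma^{-1} · (x - mu) = (0.1899, 0.019).
  (x - mu)^T · [Sigma^{-1} · (x - mu)] = (3)·(0.1899) + (0)·(0.019) = 0.5696.

Step 4 — take square root: d = √(0.5696) ≈ 0.7547.

d(x, mu) = √(0.5696) ≈ 0.7547


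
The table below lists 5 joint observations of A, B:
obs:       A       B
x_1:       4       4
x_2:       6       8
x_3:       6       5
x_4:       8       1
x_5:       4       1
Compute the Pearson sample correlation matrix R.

Step 1 — column means:
  mean(A) = (4 + 6 + 6 + 8 + 4) / 5 = 28/5 = 5.6
  mean(B) = (4 + 8 + 5 + 1 + 1) / 5 = 19/5 = 3.8

Step 2 — sample variances and covariances s[i,j] = (1/(n-1)) · Σ_k (x_{k,i} - mean_i) · (x_{k,j} - mean_j), with n-1 = 4:
  s[A,A] = ((-1.6)·(-1.6) + (0.4)·(0.4) + (0.4)·(0.4) + (2.4)·(2.4) + (-1.6)·(-1.6)) / 4 = 11.2/4 = 2.8
  s[A,B] = ((-1.6)·(0.2) + (0.4)·(4.2) + (0.4)·(1.2) + (2.4)·(-2.8) + (-1.6)·(-2.8)) / 4 = -0.4/4 = -0.1
  s[B,B] = ((0.2)·(0.2) + (4.2)·(4.2) + (1.2)·(1.2) + (-2.8)·(-2.8) + (-2.8)·(-2.8)) / 4 = 34.8/4 = 8.7
  Sample standard deviations s_i = √(s[i,i]):
  s(A) = √(2.8) = 1.6733
  s(B) = √(8.7) = 2.9496

Step 3 — r_{ij} = s_{ij} / (s_i · s_j):
  r[A,A] = 1 (diagonal).
  r[A,B] = -0.1 / (1.6733 · 2.9496) = -0.1 / 4.9356 = -0.0203
  r[B,B] = 1 (diagonal).

R is symmetric with unit diagonal. Assembling:

R = [[1, -0.0203],
 [-0.0203, 1]]


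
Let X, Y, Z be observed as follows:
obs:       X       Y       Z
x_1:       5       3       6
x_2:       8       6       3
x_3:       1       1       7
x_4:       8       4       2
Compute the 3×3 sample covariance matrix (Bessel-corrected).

Step 1 — column means:
  mean(X) = (5 + 8 + 1 + 8) / 4 = 22/4 = 5.5
  mean(Y) = (3 + 6 + 1 + 4) / 4 = 14/4 = 3.5
  mean(Z) = (6 + 3 + 7 + 2) / 4 = 18/4 = 4.5

Step 2 — sample covariance S[i,j] = (1/(n-1)) · Σ_k (x_{k,i} - mean_i) · (x_{k,j} - mean_j), with n-1 = 3.
  S[X,X] = ((-0.5)·(-0.5) + (2.5)·(2.5) + (-4.5)·(-4.5) + (2.5)·(2.5)) / 3 = 33/3 = 11
  S[X,Y] = ((-0.5)·(-0.5) + (2.5)·(2.5) + (-4.5)·(-2.5) + (2.5)·(0.5)) / 3 = 19/3 = 6.3333
  S[X,Z] = ((-0.5)·(1.5) + (2.5)·(-1.5) + (-4.5)·(2.5) + (2.5)·(-2.5)) / 3 = -22/3 = -7.3333
  S[Y,Y] = ((-0.5)·(-0.5) + (2.5)·(2.5) + (-2.5)·(-2.5) + (0.5)·(0.5)) / 3 = 13/3 = 4.3333
  S[Y,Z] = ((-0.5)·(1.5) + (2.5)·(-1.5) + (-2.5)·(2.5) + (0.5)·(-2.5)) / 3 = -12/3 = -4
  S[Z,Z] = ((1.5)·(1.5) + (-1.5)·(-1.5) + (2.5)·(2.5) + (-2.5)·(-2.5)) / 3 = 17/3 = 5.6667

S is symmetric (S[j,i] = S[i,j]). Assembling:

S = [[11, 6.3333, -7.3333],
 [6.3333, 4.3333, -4],
 [-7.3333, -4, 5.6667]]


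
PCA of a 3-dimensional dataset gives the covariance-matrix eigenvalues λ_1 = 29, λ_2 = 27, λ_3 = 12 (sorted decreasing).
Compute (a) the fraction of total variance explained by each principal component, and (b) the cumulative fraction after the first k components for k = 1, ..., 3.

Step 1 — total variance = trace(Sigma) = Σ λ_i = 29 + 27 + 12 = 68.

Step 2 — fraction explained by component i = λ_i / Σ λ:
  PC1: 29/68 = 0.4265
  PC2: 27/68 = 0.3971
  PC3: 12/68 = 0.1765

Step 3 — cumulative fraction after k components = (λ_1 + ... + λ_k) / Σ λ:
  k = 1: 29/68 = 0.4265
  k = 2: (29 + 27)/68 = 56/68 = 0.8235
  k = 3: (29 + 27 + 12)/68 = 68/68 = 1

Summary (fraction, with percent):

explained: PC1 0.4265 (42.65%), PC2 0.3971 (39.71%), PC3 0.1765 (17.65%);  cumulative: 0.4265, 0.8235, 1


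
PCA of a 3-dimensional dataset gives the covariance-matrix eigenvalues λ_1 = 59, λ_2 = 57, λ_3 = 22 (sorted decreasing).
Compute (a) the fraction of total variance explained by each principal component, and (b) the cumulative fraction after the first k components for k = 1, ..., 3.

Step 1 — total variance = trace(Sigma) = Σ λ_i = 59 + 57 + 22 = 138.

Step 2 — fraction explained by component i = λ_i / Σ λ:
  PC1: 59/138 = 0.4275
  PC2: 57/138 = 0.413
  PC3: 22/138 = 0.1594

Step 3 — cumulative fraction after k components = (λ_1 + ... + λ_k) / Σ λ:
  k = 1: 59/138 = 0.4275
  k = 2: (59 + 57)/138 = 116/138 = 0.8406
  k = 3: (59 + 57 + 22)/138 = 138/138 = 1

Summary (fraction, with percent):

explained: PC1 0.4275 (42.75%), PC2 0.413 (41.3%), PC3 0.1594 (15.94%);  cumulative: 0.4275, 0.8406, 1


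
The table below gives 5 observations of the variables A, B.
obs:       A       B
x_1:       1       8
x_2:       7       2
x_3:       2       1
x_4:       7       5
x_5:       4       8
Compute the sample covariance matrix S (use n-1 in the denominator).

Step 1 — column means:
  mean(A) = (1 + 7 + 2 + 7 + 4) / 5 = 21/5 = 4.2
  mean(B) = (8 + 2 + 1 + 5 + 8) / 5 = 24/5 = 4.8

Step 2 — sample covariance S[i,j] = (1/(n-1)) · Σ_k (x_{k,i} - mean_i) · (x_{k,j} - mean_j), with n-1 = 4.
  S[A,A] = ((-3.2)·(-3.2) + (2.8)·(2.8) + (-2.2)·(-2.2) + (2.8)·(2.8) + (-0.2)·(-0.2)) / 4 = 30.8/4 = 7.7
  S[A,B] = ((-3.2)·(3.2) + (2.8)·(-2.8) + (-2.2)·(-3.8) + (2.8)·(0.2) + (-0.2)·(3.2)) / 4 = -9.8/4 = -2.45
  S[B,B] = ((3.2)·(3.2) + (-2.8)·(-2.8) + (-3.8)·(-3.8) + (0.2)·(0.2) + (3.2)·(3.2)) / 4 = 42.8/4 = 10.7

S is symmetric (S[j,i] = S[i,j]). Assembling:

S = [[7.7, -2.45],
 [-2.45, 10.7]]


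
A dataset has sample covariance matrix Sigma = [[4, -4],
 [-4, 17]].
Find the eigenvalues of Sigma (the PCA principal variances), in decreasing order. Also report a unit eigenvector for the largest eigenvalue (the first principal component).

Step 1 — characteristic polynomial of 2×2 Sigma:
  det(Sigma - λI) = λ² - trace · λ + det = 0.
  trace = 4 + 17 = 21, det = 4·17 - (-4)² = 52.
Step 2 — discriminant:
  Δ = trace² - 4·det = 441 - 208 = 233.
Step 3 — eigenvalues:
  λ = (trace ± √Δ)/2 = (21 ± 15.2643)/2,
  λ_1 = 18.1322,  λ_2 = 2.8678.

Step 4 — unit eigenvector for λ_1: solve (Sigma - λ_1 I)v = 0. First row:
  (4 - 18.1322)·v_x + (-4)·v_y = 0, i.e. (-14.1322)·v_x + (-4)·v_y = 0,
  so v ∝ (b, λ_1 - a) = (-4, 14.1322); multiply by -1 so the first entry is positive: u = (4, -14.1322).
  ||u|| = √((4)² + (-14.1322)²) = √(215.7182) ≈ 14.6873,
  v_1 = u/||u|| ≈ (0.2723, -0.9622) (||v_1|| = 1).

λ_1 = 18.1322,  λ_2 = 2.8678;  v_1 ≈ (0.2723, -0.9622)


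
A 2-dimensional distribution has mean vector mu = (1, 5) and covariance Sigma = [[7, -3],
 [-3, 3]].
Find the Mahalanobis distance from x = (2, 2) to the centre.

Step 1 — centre the observation: (x - mu) = (1, -3).

Step 2 — invert Sigma. det(Sigma) = 7·3 - (-3)² = 12.
  Sigma^{-1} = (1/det) · [[d, -b], [-b, a]] = [[0.25, 0.25],
 [0.25, 0.5833]].

Step 3 — form the quadratic (x - mu)^T · Sigma^{-1} · (x - mu):
  Sigma^{-1} · (x - mu) = (-0.5, -1.5).
  (x - mu)^T · [Sigma^{-1} · (x - mu)] = (1)·(-0.5) + (-3)·(-1.5) = 4.

Step 4 — take square root: d = √(4) ≈ 2.

d(x, mu) = √(4) ≈ 2


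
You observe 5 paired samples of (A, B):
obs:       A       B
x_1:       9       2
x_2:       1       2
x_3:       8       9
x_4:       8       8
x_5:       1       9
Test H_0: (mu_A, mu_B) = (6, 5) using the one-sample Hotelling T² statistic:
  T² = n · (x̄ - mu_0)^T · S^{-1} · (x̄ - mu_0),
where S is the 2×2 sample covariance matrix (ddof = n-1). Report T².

Step 1 — sample mean vector:
  mean(A) = (9 + 1 + 8 + 8 + 1) / 5 = 27/5 = 5.4
  mean(B) = (2 + 2 + 9 + 8 + 9) / 5 = 30/5 = 6
  x̄ = (5.4, 6),  deviation x̄ - mu_0 = (5.4, 6) - (6, 5) = (-0.6, 1).

Step 2 — sample covariance matrix, S[i,j] = (1/(n-1)) · Σ_k (x_{k,i} - mean_i) · (x_{k,j} - mean_j), divisor n-1 = 4:
  S[A,A] = ((3.6)·(3.6) + (-4.4)·(-4.4) + (2.6)·(2.6) + (2.6)·(2.6) + (-4.4)·(-4.4)) / 4 = 65.2/4 = 16.3
  S[A,B] = ((3.6)·(-4) + (-4.4)·(-4) + (2.6)·(3) + (2.6)·(2) + (-4.4)·(3)) / 4 = 3/4 = 0.75
  S[B,B] = ((-4)·(-4) + (-4)·(-4) + (3)·(3) + (2)·(2) + (3)·(3)) / 4 = 54/4 = 13.5
  S = [[16.3, 0.75],
 [0.75, 13.5]].

Step 3 — invert S. det(S) = 16.3·13.5 - (0.75)² = 219.4875.
  S^{-1} = (1/det) · [[d, -b], [-b, a]] = [[0.0615, -0.0034],
 [-0.0034, 0.0743]].

Step 4 — quadratic form (x̄ - mu_0)^T · S^{-1} · (x̄ - mu_0):
  S^{-1} · (x̄ - mu_0) = (-0.0403, 0.0763),
  (x̄ - mu_0)^T · [...] = (-0.6)·(-0.0403) + (1)·(0.0763) = 0.1005.

Step 5 — scale by n: T² = 5 · 0.1005 = 0.5025.

T² ≈ 0.5025


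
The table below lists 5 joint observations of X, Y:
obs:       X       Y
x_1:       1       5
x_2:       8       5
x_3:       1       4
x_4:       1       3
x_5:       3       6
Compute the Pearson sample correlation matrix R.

Step 1 — column means:
  mean(X) = (1 + 8 + 1 + 1 + 3) / 5 = 14/5 = 2.8
  mean(Y) = (5 + 5 + 4 + 3 + 6) / 5 = 23/5 = 4.6

Step 2 — sample variances and covariances s[i,j] = (1/(n-1)) · Σ_k (x_{k,i} - mean_i) · (x_{k,j} - mean_j), with n-1 = 4:
  s[X,X] = ((-1.8)·(-1.8) + (5.2)·(5.2) + (-1.8)·(-1.8) + (-1.8)·(-1.8) + (0.2)·(0.2)) / 4 = 36.8/4 = 9.2
  s[X,Y] = ((-1.8)·(0.4) + (5.2)·(0.4) + (-1.8)·(-0.6) + (-1.8)·(-1.6) + (0.2)·(1.4)) / 4 = 5.6/4 = 1.4
  s[Y,Y] = ((0.4)·(0.4) + (0.4)·(0.4) + (-0.6)·(-0.6) + (-1.6)·(-1.6) + (1.4)·(1.4)) / 4 = 5.2/4 = 1.3
  Sample standard deviations s_i = √(s[i,i]):
  s(X) = √(9.2) = 3.0332
  s(Y) = √(1.3) = 1.1402

Step 3 — r_{ij} = s_{ij} / (s_i · s_j):
  r[X,X] = 1 (diagonal).
  r[X,Y] = 1.4 / (3.0332 · 1.1402) = 1.4 / 3.4583 = 0.4048
  r[Y,Y] = 1 (diagonal).

R is symmetric with unit diagonal. Assembling:

R = [[1, 0.4048],
 [0.4048, 1]]


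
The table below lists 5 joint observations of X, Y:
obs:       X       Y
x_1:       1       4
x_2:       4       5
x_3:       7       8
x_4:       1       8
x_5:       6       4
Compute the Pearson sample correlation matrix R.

Step 1 — column means:
  mean(X) = (1 + 4 + 7 + 1 + 6) / 5 = 19/5 = 3.8
  mean(Y) = (4 + 5 + 8 + 8 + 4) / 5 = 29/5 = 5.8

Step 2 — sample variances and covariances s[i,j] = (1/(n-1)) · Σ_k (x_{k,i} - mean_i) · (x_{k,j} - mean_j), with n-1 = 4:
  s[X,X] = ((-2.8)·(-2.8) + (0.2)·(0.2) + (3.2)·(3.2) + (-2.8)·(-2.8) + (2.2)·(2.2)) / 4 = 30.8/4 = 7.7
  s[X,Y] = ((-2.8)·(-1.8) + (0.2)·(-0.8) + (3.2)·(2.2) + (-2.8)·(2.2) + (2.2)·(-1.8)) / 4 = 1.8/4 = 0.45
  s[Y,Y] = ((-1.8)·(-1.8) + (-0.8)·(-0.8) + (2.2)·(2.2) + (2.2)·(2.2) + (-1.8)·(-1.8)) / 4 = 16.8/4 = 4.2
  Sample standard deviations s_i = √(s[i,i]):
  s(X) = √(7.7) = 2.7749
  s(Y) = √(4.2) = 2.0494

Step 3 — r_{ij} = s_{ij} / (s_i · s_j):
  r[X,X] = 1 (diagonal).
  r[X,Y] = 0.45 / (2.7749 · 2.0494) = 0.45 / 5.6868 = 0.0791
  r[Y,Y] = 1 (diagonal).

R is symmetric with unit diagonal. Assembling:

R = [[1, 0.0791],
 [0.0791, 1]]


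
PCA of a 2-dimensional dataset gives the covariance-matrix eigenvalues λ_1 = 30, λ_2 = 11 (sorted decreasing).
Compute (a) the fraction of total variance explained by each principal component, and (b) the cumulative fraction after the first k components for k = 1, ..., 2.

Step 1 — total variance = trace(Sigma) = Σ λ_i = 30 + 11 = 41.

Step 2 — fraction explained by component i = λ_i / Σ λ:
  PC1: 30/41 = 0.7317
  PC2: 11/41 = 0.2683

Step 3 — cumulative fraction after k components = (λ_1 + ... + λ_k) / Σ λ:
  k = 1: 30/41 = 0.7317
  k = 2: (30 + 11)/41 = 41/41 = 1

Summary (fraction, with percent):

explained: PC1 0.7317 (73.17%), PC2 0.2683 (26.83%);  cumulative: 0.7317, 1


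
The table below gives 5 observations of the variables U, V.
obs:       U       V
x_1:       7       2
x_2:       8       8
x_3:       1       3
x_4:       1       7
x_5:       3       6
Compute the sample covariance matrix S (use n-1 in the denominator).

Step 1 — column means:
  mean(U) = (7 + 8 + 1 + 1 + 3) / 5 = 20/5 = 4
  mean(V) = (2 + 8 + 3 + 7 + 6) / 5 = 26/5 = 5.2

Step 2 — sample covariance S[i,j] = (1/(n-1)) · Σ_k (x_{k,i} - mean_i) · (x_{k,j} - mean_j), with n-1 = 4.
  S[U,U] = ((3)·(3) + (4)·(4) + (-3)·(-3) + (-3)·(-3) + (-1)·(-1)) / 4 = 44/4 = 11
  S[U,V] = ((3)·(-3.2) + (4)·(2.8) + (-3)·(-2.2) + (-3)·(1.8) + (-1)·(0.8)) / 4 = 2/4 = 0.5
  S[V,V] = ((-3.2)·(-3.2) + (2.8)·(2.8) + (-2.2)·(-2.2) + (1.8)·(1.8) + (0.8)·(0.8)) / 4 = 26.8/4 = 6.7

S is symmetric (S[j,i] = S[i,j]). Assembling:

S = [[11, 0.5],
 [0.5, 6.7]]


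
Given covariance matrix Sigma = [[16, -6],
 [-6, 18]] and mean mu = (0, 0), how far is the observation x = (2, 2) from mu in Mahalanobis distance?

Step 1 — centre the observation: (x - mu) = (2, 2).

Step 2 — invert Sigma. det(Sigma) = 16·18 - (-6)² = 252.
  Sigma^{-1} = (1/det) · [[d, -b], [-b, a]] = [[0.0714, 0.0238],
 [0.0238, 0.0635]].

Step 3 — form the quadratic (x - mu)^T · Sigma^{-1} · (x - mu):
  Sigma^{-1} · (x - mu) = (0.1905, 0.1746).
  (x - mu)^T · [Sigma^{-1} · (x - mu)] = (2)·(0.1905) + (2)·(0.1746) = 0.7302.

Step 4 — take square root: d = √(0.7302) ≈ 0.8545.

d(x, mu) = √(0.7302) ≈ 0.8545


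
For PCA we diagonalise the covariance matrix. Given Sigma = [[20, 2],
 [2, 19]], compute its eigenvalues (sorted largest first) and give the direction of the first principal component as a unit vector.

Step 1 — characteristic polynomial of 2×2 Sigma:
  det(Sigma - λI) = λ² - trace · λ + det = 0.
  trace = 20 + 19 = 39, det = 20·19 - (2)² = 376.
Step 2 — discriminant:
  Δ = trace² - 4·det = 1521 - 1504 = 17.
Step 3 — eigenvalues:
  λ = (trace ± √Δ)/2 = (39 ± 4.1231)/2,
  λ_1 = 21.5616,  λ_2 = 17.4384.

Step 4 — unit eigenvector for λ_1: solve (Sigma - λ_1 I)v = 0. First row:
  (20 - 21.5616)·v_x + (2)·v_y = 0, i.e. (-1.5616)·v_x + (2)·v_y = 0,
  so v ∝ (b, λ_1 - a) = (2, 1.5616) = u.
  ||u|| = √((2)² + (1.5616)²) = √(6.4384) ≈ 2.5374,
  v_1 = u/||u|| ≈ (0.7882, 0.6154) (||v_1|| = 1).

λ_1 = 21.5616,  λ_2 = 17.4384;  v_1 ≈ (0.7882, 0.6154)


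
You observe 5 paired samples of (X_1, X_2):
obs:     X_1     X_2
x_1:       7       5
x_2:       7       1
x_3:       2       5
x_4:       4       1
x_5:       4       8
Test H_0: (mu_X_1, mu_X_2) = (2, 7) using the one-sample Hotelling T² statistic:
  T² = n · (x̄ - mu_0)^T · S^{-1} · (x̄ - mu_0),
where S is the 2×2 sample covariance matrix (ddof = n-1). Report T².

Step 1 — sample mean vector:
  mean(X_1) = (7 + 7 + 2 + 4 + 4) / 5 = 24/5 = 4.8
  mean(X_2) = (5 + 1 + 5 + 1 + 8) / 5 = 20/5 = 4
  x̄ = (4.8, 4),  deviation x̄ - mu_0 = (4.8, 4) - (2, 7) = (2.8, -3).

Step 2 — sample covariance matrix, S[i,j] = (1/(n-1)) · Σ_k (x_{k,i} - mean_i) · (x_{k,j} - mean_j), divisor n-1 = 4:
  S[X_1,X_1] = ((2.2)·(2.2) + (2.2)·(2.2) + (-2.8)·(-2.8) + (-0.8)·(-0.8) + (-0.8)·(-0.8)) / 4 = 18.8/4 = 4.7
  S[X_1,X_2] = ((2.2)·(1) + (2.2)·(-3) + (-2.8)·(1) + (-0.8)·(-3) + (-0.8)·(4)) / 4 = -8/4 = -2
  S[X_2,X_2] = ((1)·(1) + (-3)·(-3) + (1)·(1) + (-3)·(-3) + (4)·(4)) / 4 = 36/4 = 9
  S = [[4.7, -2],
 [-2, 9]].

Step 3 — invert S. det(S) = 4.7·9 - (-2)² = 38.3.
  S^{-1} = (1/det) · [[d, -b], [-b, a]] = [[0.235, 0.0522],
 [0.0522, 0.1227]].

Step 4 — quadratic form (x̄ - mu_0)^T · S^{-1} · (x̄ - mu_0):
  S^{-1} · (x̄ - mu_0) = (0.5013, -0.2219),
  (x̄ - mu_0)^T · [...] = (2.8)·(0.5013) + (-3)·(-0.2219) = 2.0695.

Step 5 — scale by n: T² = 5 · 2.0695 = 10.3473.

T² ≈ 10.3473


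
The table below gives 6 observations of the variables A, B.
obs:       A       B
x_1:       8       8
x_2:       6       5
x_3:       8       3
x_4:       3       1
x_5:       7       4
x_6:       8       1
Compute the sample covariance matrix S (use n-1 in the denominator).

Step 1 — column means:
  mean(A) = (8 + 6 + 8 + 3 + 7 + 8) / 6 = 40/6 = 6.6667
  mean(B) = (8 + 5 + 3 + 1 + 4 + 1) / 6 = 22/6 = 3.6667

Step 2 — sample covariance S[i,j] = (1/(n-1)) · Σ_k (x_{k,i} - mean_i) · (x_{k,j} - mean_j), with n-1 = 5.
  S[A,A] = ((1.3333)·(1.3333) + (-0.6667)·(-0.6667) + (1.3333)·(1.3333) + (-3.6667)·(-3.6667) + (0.3333)·(0.3333) + (1.3333)·(1.3333)) / 5 = 19.3333/5 = 3.8667
  S[A,B] = ((1.3333)·(4.3333) + (-0.6667)·(1.3333) + (1.3333)·(-0.6667) + (-3.6667)·(-2.6667) + (0.3333)·(0.3333) + (1.3333)·(-2.6667)) / 5 = 10.3333/5 = 2.0667
  S[B,B] = ((4.3333)·(4.3333) + (1.3333)·(1.3333) + (-0.6667)·(-0.6667) + (-2.6667)·(-2.6667) + (0.3333)·(0.3333) + (-2.6667)·(-2.6667)) / 5 = 35.3333/5 = 7.0667

S is symmetric (S[j,i] = S[i,j]). Assembling:

S = [[3.8667, 2.0667],
 [2.0667, 7.0667]]


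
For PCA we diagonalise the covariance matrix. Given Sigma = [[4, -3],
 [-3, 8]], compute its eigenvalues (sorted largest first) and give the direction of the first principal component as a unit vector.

Step 1 — characteristic polynomial of 2×2 Sigma:
  det(Sigma - λI) = λ² - trace · λ + det = 0.
  trace = 4 + 8 = 12, det = 4·8 - (-3)² = 23.
Step 2 — discriminant:
  Δ = trace² - 4·det = 144 - 92 = 52.
Step 3 — eigenvalues:
  λ = (trace ± √Δ)/2 = (12 ± 7.2111)/2,
  λ_1 = 9.6056,  λ_2 = 2.3944.

Step 4 — unit eigenvector for λ_1: solve (Sigma - λ_1 I)v = 0. First row:
  (4 - 9.6056)·v_x + (-3)·v_y = 0, i.e. (-5.6056)·v_x + (-3)·v_y = 0,
  so v ∝ (b, λ_1 - a) = (-3, 5.6056); multiply by -1 so the first entry is positive: u = (3, -5.6056).
  ||u|| = √((3)² + (-5.6056)²) = √(40.4222) ≈ 6.3578,
  v_1 = u/||u|| ≈ (0.4719, -0.8817) (||v_1|| = 1).

λ_1 = 9.6056,  λ_2 = 2.3944;  v_1 ≈ (0.4719, -0.8817)


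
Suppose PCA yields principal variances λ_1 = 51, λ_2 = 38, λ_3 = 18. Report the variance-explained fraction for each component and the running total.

Step 1 — total variance = trace(Sigma) = Σ λ_i = 51 + 38 + 18 = 107.

Step 2 — fraction explained by component i = λ_i / Σ λ:
  PC1: 51/107 = 0.4766
  PC2: 38/107 = 0.3551
  PC3: 18/107 = 0.1682

Step 3 — cumulative fraction after k components = (λ_1 + ... + λ_k) / Σ λ:
  k = 1: 51/107 = 0.4766
  k = 2: (51 + 38)/107 = 89/107 = 0.8318
  k = 3: (51 + 38 + 18)/107 = 107/107 = 1

Summary (fraction, with percent):

explained: PC1 0.4766 (47.66%), PC2 0.3551 (35.51%), PC3 0.1682 (16.82%);  cumulative: 0.4766, 0.8318, 1


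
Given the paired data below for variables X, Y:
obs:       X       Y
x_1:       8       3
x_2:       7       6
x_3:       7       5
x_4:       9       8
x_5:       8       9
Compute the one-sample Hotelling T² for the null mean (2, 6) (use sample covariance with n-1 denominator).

Step 1 — sample mean vector:
  mean(X) = (8 + 7 + 7 + 9 + 8) / 5 = 39/5 = 7.8
  mean(Y) = (3 + 6 + 5 + 8 + 9) / 5 = 31/5 = 6.2
  x̄ = (7.8, 6.2),  deviation x̄ - mu_0 = (7.8, 6.2) - (2, 6) = (5.8, 0.2).

Step 2 — sample covariance matrix, S[i,j] = (1/(n-1)) · Σ_k (x_{k,i} - mean_i) · (x_{k,j} - mean_j), divisor n-1 = 4:
  S[X,X] = ((0.2)·(0.2) + (-0.8)·(-0.8) + (-0.8)·(-0.8) + (1.2)·(1.2) + (0.2)·(0.2)) / 4 = 2.8/4 = 0.7
  S[X,Y] = ((0.2)·(-3.2) + (-0.8)·(-0.2) + (-0.8)·(-1.2) + (1.2)·(1.8) + (0.2)·(2.8)) / 4 = 3.2/4 = 0.8
  S[Y,Y] = ((-3.2)·(-3.2) + (-0.2)·(-0.2) + (-1.2)·(-1.2) + (1.8)·(1.8) + (2.8)·(2.8)) / 4 = 22.8/4 = 5.7
  S = [[0.7, 0.8],
 [0.8, 5.7]].

Step 3 — invert S. det(S) = 0.7·5.7 - (0.8)² = 3.35.
  S^{-1} = (1/det) · [[d, -b], [-b, a]] = [[1.7015, -0.2388],
 [-0.2388, 0.209]].

Step 4 — quadratic form (x̄ - mu_0)^T · S^{-1} · (x̄ - mu_0):
  S^{-1} · (x̄ - mu_0) = (9.8209, -1.3433),
  (x̄ - mu_0)^T · [...] = (5.8)·(9.8209) + (0.2)·(-1.3433) = 56.6925.

Step 5 — scale by n: T² = 5 · 56.6925 = 283.4627.

T² ≈ 283.4627


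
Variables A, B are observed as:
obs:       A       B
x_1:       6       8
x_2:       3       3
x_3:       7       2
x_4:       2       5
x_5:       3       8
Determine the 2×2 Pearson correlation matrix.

Step 1 — column means:
  mean(A) = (6 + 3 + 7 + 2 + 3) / 5 = 21/5 = 4.2
  mean(B) = (8 + 3 + 2 + 5 + 8) / 5 = 26/5 = 5.2

Step 2 — sample variances and covariances s[i,j] = (1/(n-1)) · Σ_k (x_{k,i} - mean_i) · (x_{k,j} - mean_j), with n-1 = 4:
  s[A,A] = ((1.8)·(1.8) + (-1.2)·(-1.2) + (2.8)·(2.8) + (-2.2)·(-2.2) + (-1.2)·(-1.2)) / 4 = 18.8/4 = 4.7
  s[A,B] = ((1.8)·(2.8) + (-1.2)·(-2.2) + (2.8)·(-3.2) + (-2.2)·(-0.2) + (-1.2)·(2.8)) / 4 = -4.2/4 = -1.05
  s[B,B] = ((2.8)·(2.8) + (-2.2)·(-2.2) + (-3.2)·(-3.2) + (-0.2)·(-0.2) + (2.8)·(2.8)) / 4 = 30.8/4 = 7.7
  Sample standard deviations s_i = √(s[i,i]):
  s(A) = √(4.7) = 2.1679
  s(B) = √(7.7) = 2.7749

Step 3 — r_{ij} = s_{ij} / (s_i · s_j):
  r[A,A] = 1 (diagonal).
  r[A,B] = -1.05 / (2.1679 · 2.7749) = -1.05 / 6.0158 = -0.1745
  r[B,B] = 1 (diagonal).

R is symmetric with unit diagonal. Assembling:

R = [[1, -0.1745],
 [-0.1745, 1]]


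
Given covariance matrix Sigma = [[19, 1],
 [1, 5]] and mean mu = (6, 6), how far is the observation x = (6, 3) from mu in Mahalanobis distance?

Step 1 — centre the observation: (x - mu) = (0, -3).

Step 2 — invert Sigma. det(Sigma) = 19·5 - (1)² = 94.
  Sigma^{-1} = (1/det) · [[d, -b], [-b, a]] = [[0.0532, -0.0106],
 [-0.0106, 0.2021]].

Step 3 — form the quadratic (x - mu)^T · Sigma^{-1} · (x - mu):
  Sigma^{-1} · (x - mu) = (0.0319, -0.6064).
  (x - mu)^T · [Sigma^{-1} · (x - mu)] = (0)·(0.0319) + (-3)·(-0.6064) = 1.8191.

Step 4 — take square root: d = √(1.8191) ≈ 1.3488.

d(x, mu) = √(1.8191) ≈ 1.3488


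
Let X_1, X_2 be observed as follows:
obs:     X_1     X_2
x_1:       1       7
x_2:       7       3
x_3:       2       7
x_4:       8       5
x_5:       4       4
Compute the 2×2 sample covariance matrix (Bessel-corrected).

Step 1 — column means:
  mean(X_1) = (1 + 7 + 2 + 8 + 4) / 5 = 22/5 = 4.4
  mean(X_2) = (7 + 3 + 7 + 5 + 4) / 5 = 26/5 = 5.2

Step 2 — sample covariance S[i,j] = (1/(n-1)) · Σ_k (x_{k,i} - mean_i) · (x_{k,j} - mean_j), with n-1 = 4.
  S[X_1,X_1] = ((-3.4)·(-3.4) + (2.6)·(2.6) + (-2.4)·(-2.4) + (3.6)·(3.6) + (-0.4)·(-0.4)) / 4 = 37.2/4 = 9.3
  S[X_1,X_2] = ((-3.4)·(1.8) + (2.6)·(-2.2) + (-2.4)·(1.8) + (3.6)·(-0.2) + (-0.4)·(-1.2)) / 4 = -16.4/4 = -4.1
  S[X_2,X_2] = ((1.8)·(1.8) + (-2.2)·(-2.2) + (1.8)·(1.8) + (-0.2)·(-0.2) + (-1.2)·(-1.2)) / 4 = 12.8/4 = 3.2

S is symmetric (S[j,i] = S[i,j]). Assembling:

S = [[9.3, -4.1],
 [-4.1, 3.2]]


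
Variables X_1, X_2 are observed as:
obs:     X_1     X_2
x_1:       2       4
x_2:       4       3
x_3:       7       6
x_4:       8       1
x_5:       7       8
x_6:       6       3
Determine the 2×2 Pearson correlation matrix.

Step 1 — column means:
  mean(X_1) = (2 + 4 + 7 + 8 + 7 + 6) / 6 = 34/6 = 5.6667
  mean(X_2) = (4 + 3 + 6 + 1 + 8 + 3) / 6 = 25/6 = 4.1667

Step 2 — sample variances and covariances s[i,j] = (1/(n-1)) · Σ_k (x_{k,i} - mean_i) · (x_{k,j} - mean_j), with n-1 = 5:
  s[X_1,X_1] = ((-3.6667)·(-3.6667) + (-1.6667)·(-1.6667) + (1.3333)·(1.3333) + (2.3333)·(2.3333) + (1.3333)·(1.3333) + (0.3333)·(0.3333)) / 5 = 25.3333/5 = 5.0667
  s[X_1,X_2] = ((-3.6667)·(-0.1667) + (-1.6667)·(-1.1667) + (1.3333)·(1.8333) + (2.3333)·(-3.1667) + (1.3333)·(3.8333) + (0.3333)·(-1.1667)) / 5 = 2.3333/5 = 0.4667
  s[X_2,X_2] = ((-0.1667)·(-0.1667) + (-1.1667)·(-1.1667) + (1.8333)·(1.8333) + (-3.1667)·(-3.1667) + (3.8333)·(3.8333) + (-1.1667)·(-1.1667)) / 5 = 30.8333/5 = 6.1667
  Sample standard deviations s_i = √(s[i,i]):
  s(X_1) = √(5.0667) = 2.2509
  s(X_2) = √(6.1667) = 2.4833

Step 3 — r_{ij} = s_{ij} / (s_i · s_j):
  r[X_1,X_1] = 1 (diagonal).
  r[X_1,X_2] = 0.4667 / (2.2509 · 2.4833) = 0.4667 / 5.5897 = 0.0835
  r[X_2,X_2] = 1 (diagonal).

R is symmetric with unit diagonal. Assembling:

R = [[1, 0.0835],
 [0.0835, 1]]


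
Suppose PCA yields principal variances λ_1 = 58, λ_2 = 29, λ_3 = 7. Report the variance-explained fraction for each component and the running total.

Step 1 — total variance = trace(Sigma) = Σ λ_i = 58 + 29 + 7 = 94.

Step 2 — fraction explained by component i = λ_i / Σ λ:
  PC1: 58/94 = 0.617
  PC2: 29/94 = 0.3085
  PC3: 7/94 = 0.0745

Step 3 — cumulative fraction after k components = (λ_1 + ... + λ_k) / Σ λ:
  k = 1: 58/94 = 0.617
  k = 2: (58 + 29)/94 = 87/94 = 0.9255
  k = 3: (58 + 29 + 7)/94 = 94/94 = 1

Summary (fraction, with percent):

explained: PC1 0.617 (61.7%), PC2 0.3085 (30.85%), PC3 0.0745 (7.45%);  cumulative: 0.617, 0.9255, 1


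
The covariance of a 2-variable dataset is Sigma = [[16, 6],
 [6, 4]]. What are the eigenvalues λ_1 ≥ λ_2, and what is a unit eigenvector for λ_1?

Step 1 — characteristic polynomial of 2×2 Sigma:
  det(Sigma - λI) = λ² - trace · λ + det = 0.
  trace = 16 + 4 = 20, det = 16·4 - (6)² = 28.
Step 2 — discriminant:
  Δ = trace² - 4·det = 400 - 112 = 288.
Step 3 — eigenvalues:
  λ = (trace ± √Δ)/2 = (20 ± 16.9706)/2,
  λ_1 = 18.4853,  λ_2 = 1.5147.

Step 4 — unit eigenvector for λ_1: solve (Sigma - λ_1 I)v = 0. First row:
  (16 - 18.4853)·v_x + (6)·v_y = 0, i.e. (-2.4853)·v_x + (6)·v_y = 0,
  so v ∝ (b, λ_1 - a) = (6, 2.4853) = u.
  ||u|| = √((6)² + (2.4853)²) = √(42.1766) ≈ 6.4944,
  v_1 = u/||u|| ≈ (0.9239, 0.3827) (||v_1|| = 1).

λ_1 = 18.4853,  λ_2 = 1.5147;  v_1 ≈ (0.9239, 0.3827)
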